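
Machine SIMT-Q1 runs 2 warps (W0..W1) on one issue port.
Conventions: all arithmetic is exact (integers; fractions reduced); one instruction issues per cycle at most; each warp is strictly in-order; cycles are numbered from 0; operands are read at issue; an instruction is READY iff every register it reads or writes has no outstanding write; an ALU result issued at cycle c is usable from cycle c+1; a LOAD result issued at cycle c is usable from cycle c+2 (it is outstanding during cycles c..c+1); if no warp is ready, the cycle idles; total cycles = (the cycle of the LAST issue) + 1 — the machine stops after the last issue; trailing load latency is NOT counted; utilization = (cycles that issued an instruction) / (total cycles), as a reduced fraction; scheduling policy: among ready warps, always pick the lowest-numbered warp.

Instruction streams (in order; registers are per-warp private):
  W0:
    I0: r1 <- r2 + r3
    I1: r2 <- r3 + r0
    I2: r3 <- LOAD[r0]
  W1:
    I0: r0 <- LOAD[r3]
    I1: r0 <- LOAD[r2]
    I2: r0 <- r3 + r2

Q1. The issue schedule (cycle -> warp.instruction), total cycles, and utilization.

cycle 0: W0.I0
cycle 1: W0.I1
cycle 2: W0.I2
cycle 3: W1.I0
cycle 4: idle
cycle 5: W1.I1
cycle 6: idle
cycle 7: W1.I2

Answer: 8 cycles, utilization 3/4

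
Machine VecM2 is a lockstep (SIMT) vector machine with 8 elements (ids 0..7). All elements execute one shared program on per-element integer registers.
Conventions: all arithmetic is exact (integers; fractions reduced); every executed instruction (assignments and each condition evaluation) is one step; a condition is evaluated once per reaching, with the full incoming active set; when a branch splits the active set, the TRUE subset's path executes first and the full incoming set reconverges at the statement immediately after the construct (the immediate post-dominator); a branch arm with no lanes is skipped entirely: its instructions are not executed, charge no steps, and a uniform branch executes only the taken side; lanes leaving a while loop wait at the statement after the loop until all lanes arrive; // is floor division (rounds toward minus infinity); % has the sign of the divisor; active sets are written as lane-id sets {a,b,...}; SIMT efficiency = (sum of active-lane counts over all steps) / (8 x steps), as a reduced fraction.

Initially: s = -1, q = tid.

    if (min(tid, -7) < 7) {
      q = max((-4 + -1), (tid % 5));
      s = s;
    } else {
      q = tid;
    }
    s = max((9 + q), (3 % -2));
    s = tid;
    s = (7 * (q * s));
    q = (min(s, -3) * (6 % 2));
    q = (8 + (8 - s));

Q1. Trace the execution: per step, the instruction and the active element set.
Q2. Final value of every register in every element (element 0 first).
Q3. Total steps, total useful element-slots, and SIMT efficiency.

step 0: eval (min(tid, -7) < 7)      {0,1,2,3,4,5,6,7}
step 1: q <- max((-4 + -1), (tid % 5)) {0,1,2,3,4,5,6,7}
step 2: s <- s                       {0,1,2,3,4,5,6,7}
step 3: s <- max((9 + q), (3 % -2))  {0,1,2,3,4,5,6,7}
step 4: s <- tid                     {0,1,2,3,4,5,6,7}
step 5: s <- (7 * (q * s))           {0,1,2,3,4,5,6,7}
step 6: q <- (min(s, -3) * (6 % 2))  {0,1,2,3,4,5,6,7}
step 7: q <- (8 + (8 - s))           {0,1,2,3,4,5,6,7}

Answer: 8 steps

s: 0,7,28,63,112,0,42,98
q: 16,9,-12,-47,-96,16,-26,-82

steps = 8; useful = 64; efficiency = 64/64 = 1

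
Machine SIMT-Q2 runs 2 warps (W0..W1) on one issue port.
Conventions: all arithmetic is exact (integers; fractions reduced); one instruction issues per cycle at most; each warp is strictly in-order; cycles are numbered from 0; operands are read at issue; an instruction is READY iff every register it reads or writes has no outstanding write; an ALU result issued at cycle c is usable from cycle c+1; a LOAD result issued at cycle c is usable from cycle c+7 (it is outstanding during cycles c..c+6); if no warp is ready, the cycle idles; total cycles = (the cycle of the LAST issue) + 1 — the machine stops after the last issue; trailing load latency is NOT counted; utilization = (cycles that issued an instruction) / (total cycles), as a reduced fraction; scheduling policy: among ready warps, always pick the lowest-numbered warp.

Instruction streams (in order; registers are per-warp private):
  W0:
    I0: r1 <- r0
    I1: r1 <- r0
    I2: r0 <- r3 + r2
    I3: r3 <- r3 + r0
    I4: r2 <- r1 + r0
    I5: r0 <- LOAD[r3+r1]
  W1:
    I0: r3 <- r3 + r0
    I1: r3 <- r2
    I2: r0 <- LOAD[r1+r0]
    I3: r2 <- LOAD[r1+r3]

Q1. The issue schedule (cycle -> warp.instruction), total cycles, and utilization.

cycle 0: W0.I0
cycle 1: W0.I1
cycle 2: W0.I2
cycle 3: W0.I3
cycle 4: W0.I4
cycle 5: W0.I5
cycle 6: W1.I0
cycle 7: W1.I1
cycle 8: W1.I2
cycle 9: W1.I3

Answer: 10 cycles, utilization 1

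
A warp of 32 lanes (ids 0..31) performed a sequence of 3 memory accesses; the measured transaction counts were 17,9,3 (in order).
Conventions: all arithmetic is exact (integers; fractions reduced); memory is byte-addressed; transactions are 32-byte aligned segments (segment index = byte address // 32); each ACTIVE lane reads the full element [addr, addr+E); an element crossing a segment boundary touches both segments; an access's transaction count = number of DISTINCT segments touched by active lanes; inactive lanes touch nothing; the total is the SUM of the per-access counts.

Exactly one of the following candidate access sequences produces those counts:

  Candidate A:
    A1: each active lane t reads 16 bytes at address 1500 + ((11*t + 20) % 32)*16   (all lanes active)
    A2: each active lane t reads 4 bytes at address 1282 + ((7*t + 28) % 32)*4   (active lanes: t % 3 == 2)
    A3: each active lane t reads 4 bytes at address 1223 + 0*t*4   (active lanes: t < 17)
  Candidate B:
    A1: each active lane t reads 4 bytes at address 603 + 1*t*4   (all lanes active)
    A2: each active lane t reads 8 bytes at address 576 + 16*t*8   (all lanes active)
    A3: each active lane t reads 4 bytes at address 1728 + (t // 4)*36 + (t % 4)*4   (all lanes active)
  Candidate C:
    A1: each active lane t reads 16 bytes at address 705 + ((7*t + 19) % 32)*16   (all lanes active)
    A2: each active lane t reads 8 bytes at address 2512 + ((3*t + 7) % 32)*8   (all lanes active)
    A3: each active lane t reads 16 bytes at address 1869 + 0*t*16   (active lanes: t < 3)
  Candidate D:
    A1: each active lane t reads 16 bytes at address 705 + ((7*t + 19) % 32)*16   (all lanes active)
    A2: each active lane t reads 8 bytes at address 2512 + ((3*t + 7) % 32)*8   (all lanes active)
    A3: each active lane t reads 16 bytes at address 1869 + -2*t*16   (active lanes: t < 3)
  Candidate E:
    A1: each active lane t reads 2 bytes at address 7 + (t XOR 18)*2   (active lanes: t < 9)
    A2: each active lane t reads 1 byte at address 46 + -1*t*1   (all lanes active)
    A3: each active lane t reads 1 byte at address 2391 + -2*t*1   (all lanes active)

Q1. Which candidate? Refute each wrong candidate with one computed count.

A: A2 gives 5 transactions, not 9
B: A1 gives 5 transactions, not 17
C: A3 gives 1 transaction, not 3
E: A1 gives 1 transaction, not 17
D: all counts match (17,9,3)

Answer: D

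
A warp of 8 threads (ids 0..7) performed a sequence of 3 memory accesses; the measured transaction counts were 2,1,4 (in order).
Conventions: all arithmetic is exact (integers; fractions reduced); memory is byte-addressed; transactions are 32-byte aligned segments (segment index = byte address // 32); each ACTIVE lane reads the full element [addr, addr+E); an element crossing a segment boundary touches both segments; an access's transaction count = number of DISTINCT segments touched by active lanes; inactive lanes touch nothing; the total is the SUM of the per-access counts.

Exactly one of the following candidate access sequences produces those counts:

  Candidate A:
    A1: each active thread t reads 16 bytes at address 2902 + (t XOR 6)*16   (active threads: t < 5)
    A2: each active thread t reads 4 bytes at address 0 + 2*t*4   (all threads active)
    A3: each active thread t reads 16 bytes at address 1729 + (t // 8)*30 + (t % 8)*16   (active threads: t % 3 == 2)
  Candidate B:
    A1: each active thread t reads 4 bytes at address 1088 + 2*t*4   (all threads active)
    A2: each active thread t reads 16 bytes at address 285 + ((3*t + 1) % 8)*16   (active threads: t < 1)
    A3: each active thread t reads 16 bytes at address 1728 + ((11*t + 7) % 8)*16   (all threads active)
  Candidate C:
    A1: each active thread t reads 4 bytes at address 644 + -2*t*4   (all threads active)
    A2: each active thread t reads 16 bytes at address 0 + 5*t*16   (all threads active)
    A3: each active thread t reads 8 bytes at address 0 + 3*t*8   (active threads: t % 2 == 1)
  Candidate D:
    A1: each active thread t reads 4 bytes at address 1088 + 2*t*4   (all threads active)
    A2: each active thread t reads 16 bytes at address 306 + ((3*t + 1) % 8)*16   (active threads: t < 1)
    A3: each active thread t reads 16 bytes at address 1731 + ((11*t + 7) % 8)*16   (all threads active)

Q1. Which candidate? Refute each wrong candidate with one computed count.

A: A1 gives 4 transactions, not 2
C: A1 gives 3 transactions, not 2
D: A3 gives 5 transactions, not 4
B: all counts match (2,1,4)

Answer: B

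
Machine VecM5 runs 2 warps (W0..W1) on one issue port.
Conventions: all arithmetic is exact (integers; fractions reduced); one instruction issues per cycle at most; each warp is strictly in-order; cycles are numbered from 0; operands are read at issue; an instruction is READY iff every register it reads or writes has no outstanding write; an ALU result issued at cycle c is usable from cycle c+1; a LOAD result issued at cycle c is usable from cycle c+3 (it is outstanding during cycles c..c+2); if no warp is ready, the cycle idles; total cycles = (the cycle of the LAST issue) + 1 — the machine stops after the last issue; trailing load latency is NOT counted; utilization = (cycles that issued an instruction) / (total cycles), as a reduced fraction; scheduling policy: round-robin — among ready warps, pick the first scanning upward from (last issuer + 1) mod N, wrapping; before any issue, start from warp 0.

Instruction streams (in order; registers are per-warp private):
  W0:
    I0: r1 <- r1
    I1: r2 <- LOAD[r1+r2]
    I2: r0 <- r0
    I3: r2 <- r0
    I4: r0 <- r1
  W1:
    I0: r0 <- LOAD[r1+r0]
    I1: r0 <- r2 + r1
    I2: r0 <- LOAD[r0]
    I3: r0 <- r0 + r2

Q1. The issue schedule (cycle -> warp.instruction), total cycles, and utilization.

cycle 0: W0.I0
cycle 1: W1.I0
cycle 2: W0.I1
cycle 3: W0.I2
cycle 4: W1.I1
cycle 5: W0.I3
cycle 6: W1.I2
cycle 7: W0.I4
cycle 8: idle
cycle 9: W1.I3

Answer: 10 cycles, utilization 9/10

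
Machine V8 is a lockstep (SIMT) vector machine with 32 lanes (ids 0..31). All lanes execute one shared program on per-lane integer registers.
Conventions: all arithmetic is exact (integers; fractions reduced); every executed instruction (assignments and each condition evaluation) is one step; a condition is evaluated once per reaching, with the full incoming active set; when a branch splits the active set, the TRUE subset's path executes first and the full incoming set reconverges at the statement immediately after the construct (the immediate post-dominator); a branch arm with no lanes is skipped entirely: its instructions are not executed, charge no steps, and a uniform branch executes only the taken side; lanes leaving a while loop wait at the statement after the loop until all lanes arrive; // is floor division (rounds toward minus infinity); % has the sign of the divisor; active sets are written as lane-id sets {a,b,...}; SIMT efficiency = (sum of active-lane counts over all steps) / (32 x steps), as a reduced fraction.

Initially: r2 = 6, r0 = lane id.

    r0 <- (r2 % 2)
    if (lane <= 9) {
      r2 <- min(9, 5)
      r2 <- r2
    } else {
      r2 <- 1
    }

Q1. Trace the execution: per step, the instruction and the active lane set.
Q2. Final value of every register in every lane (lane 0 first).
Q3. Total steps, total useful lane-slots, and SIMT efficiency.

step 0: r0 <- (r2 % 2)               {0,1,2,3,4,5,6,7,8,9,10,11,12,13,14,15,16,17,18,19,20,21,22,23,24,25,26,27,28,29,30,31}
step 1: eval (lane <= 9)             {0,1,2,3,4,5,6,7,8,9,10,11,12,13,14,15,16,17,18,19,20,21,22,23,24,25,26,27,28,29,30,31}
step 2: r2 <- min(9, 5)              {0,1,2,3,4,5,6,7,8,9}
step 3: r2 <- r2                     {0,1,2,3,4,5,6,7,8,9}
step 4: r2 <- 1                      {10,11,12,13,14,15,16,17,18,19,20,21,22,23,24,25,26,27,28,29,30,31}

Answer: 5 steps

r2: 5,5,5,5,5,5,5,5,5,5,1,1,1,1,1,1,1,1,1,1,1,1,1,1,1,1,1,1,1,1,1,1
r0: 0,0,0,0,0,0,0,0,0,0,0,0,0,0,0,0,0,0,0,0,0,0,0,0,0,0,0,0,0,0,0,0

steps = 5; useful = 106; efficiency = 106/160 = 53/80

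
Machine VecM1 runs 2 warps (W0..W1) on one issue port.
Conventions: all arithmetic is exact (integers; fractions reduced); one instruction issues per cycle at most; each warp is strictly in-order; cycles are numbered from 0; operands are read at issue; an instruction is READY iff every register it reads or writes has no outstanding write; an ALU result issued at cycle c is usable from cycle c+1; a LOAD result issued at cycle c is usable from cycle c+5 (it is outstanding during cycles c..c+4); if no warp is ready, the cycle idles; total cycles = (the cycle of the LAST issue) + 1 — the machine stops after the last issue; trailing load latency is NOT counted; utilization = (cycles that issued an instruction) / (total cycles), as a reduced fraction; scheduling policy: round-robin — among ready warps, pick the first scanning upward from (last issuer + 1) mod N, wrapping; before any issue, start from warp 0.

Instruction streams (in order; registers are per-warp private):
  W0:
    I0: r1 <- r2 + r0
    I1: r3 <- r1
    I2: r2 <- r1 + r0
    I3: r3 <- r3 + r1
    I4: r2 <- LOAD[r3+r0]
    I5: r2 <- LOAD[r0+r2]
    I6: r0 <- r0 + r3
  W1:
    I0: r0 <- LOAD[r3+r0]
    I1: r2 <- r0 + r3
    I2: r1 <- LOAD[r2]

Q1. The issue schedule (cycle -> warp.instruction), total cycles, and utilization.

cycle 0: W0.I0
cycle 1: W1.I0
cycle 2: W0.I1
cycle 3: W0.I2
cycle 4: W0.I3
cycle 5: W0.I4
cycle 6: W1.I1
cycle 7: W1.I2
cycle 8: idle
cycle 9: idle
cycle 10: W0.I5
cycle 11: W0.I6

Answer: 12 cycles, utilization 5/6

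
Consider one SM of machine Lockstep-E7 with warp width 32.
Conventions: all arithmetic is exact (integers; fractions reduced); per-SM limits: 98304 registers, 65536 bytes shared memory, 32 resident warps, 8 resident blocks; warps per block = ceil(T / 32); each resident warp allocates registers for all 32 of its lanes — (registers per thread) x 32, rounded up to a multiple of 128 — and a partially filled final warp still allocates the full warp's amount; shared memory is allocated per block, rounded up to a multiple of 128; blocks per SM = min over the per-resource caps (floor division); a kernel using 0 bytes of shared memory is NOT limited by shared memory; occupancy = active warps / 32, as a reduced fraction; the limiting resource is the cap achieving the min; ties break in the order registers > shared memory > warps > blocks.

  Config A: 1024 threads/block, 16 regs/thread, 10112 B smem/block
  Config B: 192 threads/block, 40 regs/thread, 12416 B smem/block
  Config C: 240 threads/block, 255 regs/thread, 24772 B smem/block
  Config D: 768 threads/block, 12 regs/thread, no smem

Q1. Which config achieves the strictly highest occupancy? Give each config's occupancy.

occupancies: A 1, B 15/16, C 1/4, D 3/4

Answer: A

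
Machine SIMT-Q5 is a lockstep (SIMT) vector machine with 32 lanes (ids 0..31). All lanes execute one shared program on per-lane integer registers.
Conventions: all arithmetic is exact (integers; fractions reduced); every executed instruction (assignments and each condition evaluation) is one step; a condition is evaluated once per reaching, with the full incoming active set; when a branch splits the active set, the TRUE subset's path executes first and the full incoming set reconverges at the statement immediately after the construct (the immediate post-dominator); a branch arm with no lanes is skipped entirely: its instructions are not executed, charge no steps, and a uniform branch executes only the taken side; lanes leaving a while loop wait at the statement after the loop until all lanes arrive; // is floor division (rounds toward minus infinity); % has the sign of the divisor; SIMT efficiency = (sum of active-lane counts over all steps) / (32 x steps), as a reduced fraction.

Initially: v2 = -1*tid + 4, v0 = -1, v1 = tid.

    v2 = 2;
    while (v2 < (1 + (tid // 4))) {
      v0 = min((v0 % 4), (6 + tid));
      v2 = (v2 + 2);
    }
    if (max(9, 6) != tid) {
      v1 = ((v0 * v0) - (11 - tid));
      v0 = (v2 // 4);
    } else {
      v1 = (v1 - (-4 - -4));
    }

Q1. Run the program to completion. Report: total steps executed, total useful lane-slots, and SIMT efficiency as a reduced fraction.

Answer: 15 steps, 303 useful, 101/160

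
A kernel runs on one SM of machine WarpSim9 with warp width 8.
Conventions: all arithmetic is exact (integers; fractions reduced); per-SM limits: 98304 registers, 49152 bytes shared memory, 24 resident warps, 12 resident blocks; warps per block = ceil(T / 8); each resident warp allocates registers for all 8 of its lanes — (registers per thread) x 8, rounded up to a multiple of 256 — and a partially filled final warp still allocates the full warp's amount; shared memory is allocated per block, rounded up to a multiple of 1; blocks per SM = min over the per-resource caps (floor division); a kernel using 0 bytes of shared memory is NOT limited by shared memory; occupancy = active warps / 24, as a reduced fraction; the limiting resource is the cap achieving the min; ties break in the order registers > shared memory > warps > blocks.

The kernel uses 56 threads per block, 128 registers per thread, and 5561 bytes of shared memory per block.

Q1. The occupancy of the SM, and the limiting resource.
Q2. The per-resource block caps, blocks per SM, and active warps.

Answer: occupancy 7/8, limited by warps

registers: 13 blocks
shared memory: 8 blocks
warps: 3 blocks
blocks: 12 blocks

Answer: 3 blocks, 21 active warps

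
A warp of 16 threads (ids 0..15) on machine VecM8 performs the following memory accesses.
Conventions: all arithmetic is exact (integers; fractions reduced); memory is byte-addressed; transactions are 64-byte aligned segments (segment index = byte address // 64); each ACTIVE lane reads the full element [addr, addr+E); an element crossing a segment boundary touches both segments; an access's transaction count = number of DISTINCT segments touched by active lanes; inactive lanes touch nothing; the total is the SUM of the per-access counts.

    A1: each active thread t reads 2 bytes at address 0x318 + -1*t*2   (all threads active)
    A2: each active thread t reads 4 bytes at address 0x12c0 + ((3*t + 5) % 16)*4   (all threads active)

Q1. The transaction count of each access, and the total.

A1: 2 transactions
A2: 1 transaction

Answer: 2,1; total 3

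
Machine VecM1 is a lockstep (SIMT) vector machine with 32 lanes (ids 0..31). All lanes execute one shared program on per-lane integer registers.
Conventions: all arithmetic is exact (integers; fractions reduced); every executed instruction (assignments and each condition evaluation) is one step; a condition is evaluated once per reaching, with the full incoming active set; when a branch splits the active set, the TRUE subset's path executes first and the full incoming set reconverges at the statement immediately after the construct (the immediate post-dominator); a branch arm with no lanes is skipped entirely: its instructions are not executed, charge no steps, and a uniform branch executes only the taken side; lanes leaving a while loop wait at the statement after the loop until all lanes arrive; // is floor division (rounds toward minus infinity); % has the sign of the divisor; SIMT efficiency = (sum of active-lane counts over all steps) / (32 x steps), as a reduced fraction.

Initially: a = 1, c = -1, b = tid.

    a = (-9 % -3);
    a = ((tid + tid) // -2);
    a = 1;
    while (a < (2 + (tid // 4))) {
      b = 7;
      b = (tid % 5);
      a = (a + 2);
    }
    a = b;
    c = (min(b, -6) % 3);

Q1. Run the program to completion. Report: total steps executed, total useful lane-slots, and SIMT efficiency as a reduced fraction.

Answer: 22 steps, 512 useful, 8/11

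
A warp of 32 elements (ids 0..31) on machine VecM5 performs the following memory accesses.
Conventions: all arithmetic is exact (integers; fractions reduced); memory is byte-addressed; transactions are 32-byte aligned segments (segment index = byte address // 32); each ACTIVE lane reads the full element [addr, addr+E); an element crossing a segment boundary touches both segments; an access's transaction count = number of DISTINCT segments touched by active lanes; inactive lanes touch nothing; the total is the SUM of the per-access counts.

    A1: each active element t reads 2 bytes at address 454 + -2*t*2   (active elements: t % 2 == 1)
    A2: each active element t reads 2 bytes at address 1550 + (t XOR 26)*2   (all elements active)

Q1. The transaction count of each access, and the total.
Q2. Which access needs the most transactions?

A1: 5 transactions
A2: 3 transactions

Answer: 5,3; total 8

Answer: A1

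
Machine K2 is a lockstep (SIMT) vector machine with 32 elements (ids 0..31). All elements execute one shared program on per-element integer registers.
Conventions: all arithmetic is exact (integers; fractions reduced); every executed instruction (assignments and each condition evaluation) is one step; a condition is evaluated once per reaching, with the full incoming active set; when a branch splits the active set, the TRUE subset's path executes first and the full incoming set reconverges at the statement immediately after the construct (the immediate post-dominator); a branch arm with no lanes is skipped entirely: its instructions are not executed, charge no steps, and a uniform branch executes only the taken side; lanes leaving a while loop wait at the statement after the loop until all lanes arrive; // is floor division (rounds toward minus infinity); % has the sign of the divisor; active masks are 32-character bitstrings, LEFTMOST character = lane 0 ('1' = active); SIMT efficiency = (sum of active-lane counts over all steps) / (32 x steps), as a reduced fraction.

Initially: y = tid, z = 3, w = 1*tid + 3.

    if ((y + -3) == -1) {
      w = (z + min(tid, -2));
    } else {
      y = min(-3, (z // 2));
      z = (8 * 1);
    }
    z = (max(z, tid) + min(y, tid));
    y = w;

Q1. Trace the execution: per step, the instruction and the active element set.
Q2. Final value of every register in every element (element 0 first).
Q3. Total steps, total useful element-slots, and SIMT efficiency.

step 0: eval ((y + -3) == -1)        11111111111111111111111111111111
step 1: w <- (z + min(tid, -2))      00100000000000000000000000000000
step 2: y <- min(-3, (z // 2))       11011111111111111111111111111111
step 3: z <- (8 * 1)                 11011111111111111111111111111111
step 4: z <- (max(z, tid) + min(y, tid)) 11111111111111111111111111111111
step 5: y <- w                       11111111111111111111111111111111

Answer: 6 steps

y: 3,4,1,6,7,8,9,10,11,12,13,14,15,16,17,18,19,20,21,22,23,24,25,26,27,28,29,30,31,32,33,34
z: 5,5,5,5,5,5,5,5,5,6,7,8,9,10,11,12,13,14,15,16,17,18,19,20,21,22,23,24,25,26,27,28
w: 3,4,1,6,7,8,9,10,11,12,13,14,15,16,17,18,19,20,21,22,23,24,25,26,27,28,29,30,31,32,33,34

steps = 6; useful = 159; efficiency = 159/192 = 53/64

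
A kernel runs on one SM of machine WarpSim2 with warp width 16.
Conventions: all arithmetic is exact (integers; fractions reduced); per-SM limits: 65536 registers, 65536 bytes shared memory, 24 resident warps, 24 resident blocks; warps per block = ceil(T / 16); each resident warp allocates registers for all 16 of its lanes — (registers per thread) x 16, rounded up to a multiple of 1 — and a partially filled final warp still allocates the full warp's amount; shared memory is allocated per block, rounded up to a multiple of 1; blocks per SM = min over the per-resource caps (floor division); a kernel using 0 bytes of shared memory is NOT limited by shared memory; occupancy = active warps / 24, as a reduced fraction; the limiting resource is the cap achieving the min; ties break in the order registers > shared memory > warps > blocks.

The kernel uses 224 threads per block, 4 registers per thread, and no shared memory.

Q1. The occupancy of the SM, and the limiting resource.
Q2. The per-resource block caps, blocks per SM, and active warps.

Answer: occupancy 7/12, limited by warps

registers: 73 blocks
shared memory: no limit (kernel uses none)
warps: 1 block
blocks: 24 blocks

Answer: 1 block, 14 active warps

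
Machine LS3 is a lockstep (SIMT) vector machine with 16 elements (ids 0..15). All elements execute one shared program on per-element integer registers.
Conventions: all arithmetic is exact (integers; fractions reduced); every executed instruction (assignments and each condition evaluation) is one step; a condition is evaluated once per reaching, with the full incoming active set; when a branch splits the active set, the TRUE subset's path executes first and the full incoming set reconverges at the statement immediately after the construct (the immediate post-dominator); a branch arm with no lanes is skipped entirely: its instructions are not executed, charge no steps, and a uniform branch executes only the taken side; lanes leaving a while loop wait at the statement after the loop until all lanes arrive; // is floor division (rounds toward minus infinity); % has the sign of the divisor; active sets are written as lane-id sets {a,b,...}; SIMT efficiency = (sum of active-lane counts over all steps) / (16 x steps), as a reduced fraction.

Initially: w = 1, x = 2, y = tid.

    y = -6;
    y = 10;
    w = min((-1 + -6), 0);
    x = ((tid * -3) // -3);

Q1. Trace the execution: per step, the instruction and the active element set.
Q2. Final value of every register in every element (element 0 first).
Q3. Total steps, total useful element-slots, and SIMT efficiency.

step 0: y <- -6                      {0,1,2,3,4,5,6,7,8,9,10,11,12,13,14,15}
step 1: y <- 10                      {0,1,2,3,4,5,6,7,8,9,10,11,12,13,14,15}
step 2: w <- min((-1 + -6), 0)       {0,1,2,3,4,5,6,7,8,9,10,11,12,13,14,15}
step 3: x <- ((tid * -3) // -3)      {0,1,2,3,4,5,6,7,8,9,10,11,12,13,14,15}

Answer: 4 steps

w: -7,-7,-7,-7,-7,-7,-7,-7,-7,-7,-7,-7,-7,-7,-7,-7
x: 0,1,2,3,4,5,6,7,8,9,10,11,12,13,14,15
y: 10,10,10,10,10,10,10,10,10,10,10,10,10,10,10,10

steps = 4; useful = 64; efficiency = 64/64 = 1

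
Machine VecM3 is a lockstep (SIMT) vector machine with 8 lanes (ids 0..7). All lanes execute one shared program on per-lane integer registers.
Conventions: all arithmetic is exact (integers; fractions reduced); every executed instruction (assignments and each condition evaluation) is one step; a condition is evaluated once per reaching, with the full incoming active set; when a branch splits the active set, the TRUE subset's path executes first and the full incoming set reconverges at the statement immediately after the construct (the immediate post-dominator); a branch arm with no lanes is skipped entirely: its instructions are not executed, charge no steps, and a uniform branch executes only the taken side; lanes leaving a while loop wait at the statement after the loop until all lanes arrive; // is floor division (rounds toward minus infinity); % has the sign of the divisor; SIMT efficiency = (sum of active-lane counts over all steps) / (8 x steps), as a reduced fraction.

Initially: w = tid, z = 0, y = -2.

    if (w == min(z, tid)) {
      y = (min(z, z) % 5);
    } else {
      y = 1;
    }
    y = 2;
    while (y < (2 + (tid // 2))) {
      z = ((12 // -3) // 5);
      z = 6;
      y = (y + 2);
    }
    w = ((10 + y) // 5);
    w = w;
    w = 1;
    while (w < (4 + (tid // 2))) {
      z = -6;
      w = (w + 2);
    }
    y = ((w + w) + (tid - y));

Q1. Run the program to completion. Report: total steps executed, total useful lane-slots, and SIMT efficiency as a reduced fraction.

Answer: 27 steps, 164 useful, 41/54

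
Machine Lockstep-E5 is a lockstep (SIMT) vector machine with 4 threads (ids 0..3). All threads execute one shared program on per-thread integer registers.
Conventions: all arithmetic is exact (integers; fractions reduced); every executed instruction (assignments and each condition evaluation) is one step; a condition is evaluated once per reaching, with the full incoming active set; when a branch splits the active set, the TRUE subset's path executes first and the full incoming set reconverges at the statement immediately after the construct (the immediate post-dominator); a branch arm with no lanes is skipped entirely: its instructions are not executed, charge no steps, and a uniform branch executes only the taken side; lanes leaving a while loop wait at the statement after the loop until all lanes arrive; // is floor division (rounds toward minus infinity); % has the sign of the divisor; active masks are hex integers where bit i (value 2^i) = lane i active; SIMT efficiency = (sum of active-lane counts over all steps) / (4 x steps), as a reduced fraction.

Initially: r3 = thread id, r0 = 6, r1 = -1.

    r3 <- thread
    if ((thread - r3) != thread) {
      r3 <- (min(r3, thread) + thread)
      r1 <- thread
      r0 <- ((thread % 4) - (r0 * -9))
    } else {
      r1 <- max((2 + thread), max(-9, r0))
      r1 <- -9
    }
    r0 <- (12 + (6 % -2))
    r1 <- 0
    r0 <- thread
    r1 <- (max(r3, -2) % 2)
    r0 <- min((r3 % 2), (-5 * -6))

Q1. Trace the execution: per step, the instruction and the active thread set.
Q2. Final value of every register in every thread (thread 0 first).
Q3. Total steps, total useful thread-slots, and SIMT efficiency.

step 0: r3 <- thread                 0xf
step 1: eval ((thread - r3) != thread) 0xf
step 2: r3 <- (min(r3, thread) + thread) 0xe
step 3: r1 <- thread                 0xe
step 4: r0 <- ((thread % 4) - (r0 * -9)) 0xe
step 5: r1 <- max((2 + thread), max(-9, r0)) 0x1
step 6: r1 <- -9                     0x1
step 7: r0 <- (12 + (6 % -2))        0xf
step 8: r1 <- 0                      0xf
step 9: r0 <- thread                 0xf
step 10: r1 <- (max(r3, -2) % 2)      0xf
step 11: r0 <- min((r3 % 2), (-5 * -6)) 0xf

Answer: 12 steps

r3: 0,2,4,6
r0: 0,0,0,0
r1: 0,0,0,0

steps = 12; useful = 39; efficiency = 39/48 = 13/16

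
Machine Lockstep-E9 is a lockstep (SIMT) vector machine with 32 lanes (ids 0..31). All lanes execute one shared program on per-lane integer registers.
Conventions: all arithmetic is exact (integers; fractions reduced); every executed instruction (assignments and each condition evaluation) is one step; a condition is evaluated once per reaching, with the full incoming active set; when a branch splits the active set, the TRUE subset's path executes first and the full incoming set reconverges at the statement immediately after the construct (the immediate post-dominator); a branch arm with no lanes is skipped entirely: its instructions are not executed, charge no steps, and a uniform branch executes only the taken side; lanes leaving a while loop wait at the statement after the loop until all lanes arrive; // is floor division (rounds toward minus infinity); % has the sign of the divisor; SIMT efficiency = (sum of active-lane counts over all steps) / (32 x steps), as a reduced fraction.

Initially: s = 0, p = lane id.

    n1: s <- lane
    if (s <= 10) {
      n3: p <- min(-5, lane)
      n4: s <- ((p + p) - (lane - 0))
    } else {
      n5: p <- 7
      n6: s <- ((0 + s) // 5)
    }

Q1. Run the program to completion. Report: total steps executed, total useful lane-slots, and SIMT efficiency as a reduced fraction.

Answer: 6 steps, 128 useful, 2/3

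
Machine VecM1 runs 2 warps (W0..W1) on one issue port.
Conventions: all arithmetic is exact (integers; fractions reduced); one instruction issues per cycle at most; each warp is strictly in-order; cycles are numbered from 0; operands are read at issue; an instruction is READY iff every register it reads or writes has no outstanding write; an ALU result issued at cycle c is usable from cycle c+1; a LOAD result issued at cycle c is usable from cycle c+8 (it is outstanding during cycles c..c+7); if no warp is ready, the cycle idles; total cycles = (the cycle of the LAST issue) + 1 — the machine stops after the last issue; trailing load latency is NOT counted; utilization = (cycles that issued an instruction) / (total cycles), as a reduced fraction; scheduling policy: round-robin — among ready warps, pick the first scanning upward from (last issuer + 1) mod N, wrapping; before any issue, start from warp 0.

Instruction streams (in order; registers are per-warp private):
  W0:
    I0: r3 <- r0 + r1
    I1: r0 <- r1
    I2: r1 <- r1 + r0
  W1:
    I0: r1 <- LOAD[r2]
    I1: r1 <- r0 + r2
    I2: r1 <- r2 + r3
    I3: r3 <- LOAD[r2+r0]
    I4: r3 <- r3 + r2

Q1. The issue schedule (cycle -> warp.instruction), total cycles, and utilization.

cycle 0: W0.I0
cycle 1: W1.I0
cycle 2: W0.I1
cycle 3: W0.I2
cycle 4: idle
cycle 5: idle
cycle 6: idle
cycle 7: idle
cycle 8: idle
cycle 9: W1.I1
cycle 10: W1.I2
cycle 11: W1.I3
cycle 12: idle
cycle 13: idle
cycle 14: idle
cycle 15: idle
cycle 16: idle
cycle 17: idle
cycle 18: idle
cycle 19: W1.I4

Answer: 20 cycles, utilization 2/5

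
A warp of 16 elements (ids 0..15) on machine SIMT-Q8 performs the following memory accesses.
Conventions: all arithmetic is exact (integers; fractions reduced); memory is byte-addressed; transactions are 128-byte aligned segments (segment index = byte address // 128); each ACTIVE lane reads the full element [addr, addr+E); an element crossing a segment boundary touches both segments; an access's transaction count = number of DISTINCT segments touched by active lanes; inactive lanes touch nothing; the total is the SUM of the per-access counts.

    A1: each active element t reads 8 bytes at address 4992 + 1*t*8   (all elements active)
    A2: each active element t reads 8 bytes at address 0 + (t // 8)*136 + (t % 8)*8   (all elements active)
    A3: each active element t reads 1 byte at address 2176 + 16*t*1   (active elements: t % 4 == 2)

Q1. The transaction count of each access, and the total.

A1: 1 transaction
A2: 2 transactions
A3: 2 transactions

Answer: 1,2,2; total 5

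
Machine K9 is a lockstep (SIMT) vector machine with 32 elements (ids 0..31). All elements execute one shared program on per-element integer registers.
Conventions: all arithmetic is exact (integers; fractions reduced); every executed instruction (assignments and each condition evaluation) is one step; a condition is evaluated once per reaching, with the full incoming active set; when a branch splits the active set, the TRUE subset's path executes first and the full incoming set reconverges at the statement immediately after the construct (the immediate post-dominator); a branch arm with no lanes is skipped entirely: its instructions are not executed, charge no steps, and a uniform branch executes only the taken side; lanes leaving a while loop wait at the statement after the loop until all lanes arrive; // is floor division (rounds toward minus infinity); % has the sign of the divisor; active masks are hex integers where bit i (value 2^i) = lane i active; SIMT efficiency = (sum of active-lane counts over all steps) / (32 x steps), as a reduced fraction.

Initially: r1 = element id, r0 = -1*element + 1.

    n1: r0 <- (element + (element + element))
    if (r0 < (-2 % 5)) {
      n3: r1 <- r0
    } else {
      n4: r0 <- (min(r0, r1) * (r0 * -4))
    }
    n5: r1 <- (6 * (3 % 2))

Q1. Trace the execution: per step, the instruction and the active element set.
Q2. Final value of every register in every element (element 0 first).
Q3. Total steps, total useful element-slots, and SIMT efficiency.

step 0: r0 <- (element + (element + element)) 0xffffffff
step 1: eval (r0 < (-2 % 5))         0xffffffff
step 2: r1 <- r0                     0x00000001
step 3: r0 <- (min(r0, r1) * (r0 * -4)) 0xfffffffe
step 4: r1 <- (6 * (3 % 2))          0xffffffff

Answer: 5 steps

r1: 6,6,6,6,6,6,6,6,6,6,6,6,6,6,6,6,6,6,6,6,6,6,6,6,6,6,6,6,6,6,6,6
r0: 0,-12,-48,-108,-192,-300,-432,-588,-768,-972,-1200,-1452,-1728,-2028,-2352,-2700,-3072,-3468,-3888,-4332,-4800,-5292,-5808,-6348,-6912,-7500,-8112,-8748,-9408,-10092,-10800,-11532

steps = 5; useful = 128; efficiency = 128/160 = 4/5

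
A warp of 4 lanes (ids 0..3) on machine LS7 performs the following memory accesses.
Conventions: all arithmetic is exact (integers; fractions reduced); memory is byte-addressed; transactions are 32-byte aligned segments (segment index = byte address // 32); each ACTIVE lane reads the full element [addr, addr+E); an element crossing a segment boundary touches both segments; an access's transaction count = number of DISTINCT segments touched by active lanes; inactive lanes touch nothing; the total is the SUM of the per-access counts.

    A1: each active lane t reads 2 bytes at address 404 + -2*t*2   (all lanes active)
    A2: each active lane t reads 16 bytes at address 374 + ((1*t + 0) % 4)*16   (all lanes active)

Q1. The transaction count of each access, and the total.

A1: 1 transaction
A2: 3 transactions

Answer: 1,3; total 4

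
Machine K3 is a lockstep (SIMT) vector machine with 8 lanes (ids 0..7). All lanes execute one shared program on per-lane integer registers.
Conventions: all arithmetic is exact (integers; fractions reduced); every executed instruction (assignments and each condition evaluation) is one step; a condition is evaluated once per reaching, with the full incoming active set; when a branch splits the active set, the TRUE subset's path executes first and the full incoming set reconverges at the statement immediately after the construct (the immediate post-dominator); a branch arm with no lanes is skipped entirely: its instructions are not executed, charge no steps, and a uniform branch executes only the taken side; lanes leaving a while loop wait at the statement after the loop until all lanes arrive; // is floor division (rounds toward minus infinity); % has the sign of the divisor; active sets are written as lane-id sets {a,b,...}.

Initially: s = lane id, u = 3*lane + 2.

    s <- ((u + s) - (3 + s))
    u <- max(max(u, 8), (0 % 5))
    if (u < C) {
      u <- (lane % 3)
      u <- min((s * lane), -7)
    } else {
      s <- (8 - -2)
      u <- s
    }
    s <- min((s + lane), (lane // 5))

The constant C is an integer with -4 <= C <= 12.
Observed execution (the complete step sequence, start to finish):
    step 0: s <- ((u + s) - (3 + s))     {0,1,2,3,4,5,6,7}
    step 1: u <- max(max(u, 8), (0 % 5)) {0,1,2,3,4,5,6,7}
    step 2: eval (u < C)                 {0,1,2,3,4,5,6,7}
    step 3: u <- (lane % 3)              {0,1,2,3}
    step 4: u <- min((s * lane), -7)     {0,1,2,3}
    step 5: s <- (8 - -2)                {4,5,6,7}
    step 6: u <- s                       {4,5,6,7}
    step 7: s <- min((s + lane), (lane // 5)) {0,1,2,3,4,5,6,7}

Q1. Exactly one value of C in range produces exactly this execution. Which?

Answer: C = 12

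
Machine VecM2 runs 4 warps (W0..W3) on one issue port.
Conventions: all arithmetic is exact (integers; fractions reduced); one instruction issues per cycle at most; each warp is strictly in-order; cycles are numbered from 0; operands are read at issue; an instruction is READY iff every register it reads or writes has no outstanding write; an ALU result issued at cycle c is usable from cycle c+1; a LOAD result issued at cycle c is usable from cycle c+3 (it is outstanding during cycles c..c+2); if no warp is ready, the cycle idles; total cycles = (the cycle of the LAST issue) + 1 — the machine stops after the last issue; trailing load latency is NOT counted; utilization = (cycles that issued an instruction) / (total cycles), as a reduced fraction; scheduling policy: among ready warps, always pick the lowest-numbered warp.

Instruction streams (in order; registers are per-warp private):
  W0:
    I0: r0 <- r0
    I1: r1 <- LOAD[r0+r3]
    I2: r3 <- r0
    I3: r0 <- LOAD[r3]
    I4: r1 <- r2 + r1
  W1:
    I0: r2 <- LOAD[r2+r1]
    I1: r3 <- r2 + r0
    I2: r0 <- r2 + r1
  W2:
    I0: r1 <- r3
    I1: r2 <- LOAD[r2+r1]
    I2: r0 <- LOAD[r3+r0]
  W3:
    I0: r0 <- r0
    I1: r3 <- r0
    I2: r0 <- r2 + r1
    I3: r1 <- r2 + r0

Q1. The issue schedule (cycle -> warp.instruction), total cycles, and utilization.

cycle 0: W0.I0
cycle 1: W0.I1
cycle 2: W0.I2
cycle 3: W0.I3
cycle 4: W0.I4
cycle 5: W1.I0
cycle 6: W2.I0
cycle 7: W2.I1
cycle 8: W1.I1
cycle 9: W1.I2
cycle 10: W2.I2
cycle 11: W3.I0
cycle 12: W3.I1
cycle 13: W3.I2
cycle 14: W3.I3

Answer: 15 cycles, utilization 1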